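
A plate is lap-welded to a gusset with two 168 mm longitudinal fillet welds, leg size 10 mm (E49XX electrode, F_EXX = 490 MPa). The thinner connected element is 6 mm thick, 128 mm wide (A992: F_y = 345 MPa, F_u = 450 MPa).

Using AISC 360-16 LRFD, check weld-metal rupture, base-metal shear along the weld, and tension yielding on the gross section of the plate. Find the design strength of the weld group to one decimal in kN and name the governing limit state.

Weld metal: throat = 0.707×10 = 7.07 mm, L = 2×168 = 336 mm. φR_n = 0.75 × 0.6 × 490 × 7.07 × 336 = 523.8 kN.
Base metal shear (6 mm plate): yield φR_n = 1.0×0.6×345×6×336 = 417.3 kN; rupture φR_n = 0.75×0.6×450×6×336 = 408.2 kN; take 408.2 kN (rupture).
Tension yield (gross): A_g = 128×6 = 768 mm². φR_n = 0.90 × 345 × 768 = 238.5 kN.
Governing: min(523.8, 408.2, 238.5) = 238.5 kN → gross-section yield.

238.5 kN (gross-section yield governs)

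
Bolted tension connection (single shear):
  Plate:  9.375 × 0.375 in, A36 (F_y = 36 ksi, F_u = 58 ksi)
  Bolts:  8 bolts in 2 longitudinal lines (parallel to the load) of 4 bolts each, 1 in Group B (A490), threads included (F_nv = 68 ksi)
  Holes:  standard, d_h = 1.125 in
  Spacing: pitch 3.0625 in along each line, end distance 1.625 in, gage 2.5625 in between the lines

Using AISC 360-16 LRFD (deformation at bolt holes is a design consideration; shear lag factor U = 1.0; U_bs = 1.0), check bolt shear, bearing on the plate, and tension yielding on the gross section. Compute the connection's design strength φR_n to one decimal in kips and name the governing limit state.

Bolt shear: A_b = π(1)²/4 = 0.7854 in². φR_n = 0.75 × 68 × 0.7854 × 8 × 1 = 320.4 kips.
Bearing (0.375 in plate, F_u = 58 ksi): end bolts L_c = 1.625 − 1.125/2 = 1.0625, R_n = min(1.2×1.0625×0.375×58, 2.4×1×0.375×58) = 27.731 kips/bolt; interior L_c = 3.0625 − 1.125 = 1.9375, R_n = 50.569 kips/bolt. φR_n = 0.75 × (2×27.731 + 6×50.569) = 269.2 kips.
Tension yield (gross): A_g = 9.375×0.375 = 3.5156 in². φR_n = 0.90 × 36 × 3.5156 = 113.9 kips.
Governing: min(320.4, 269.2, 113.9) = 113.9 kips → gross-section yield.

113.9 kips (gross-section yield governs)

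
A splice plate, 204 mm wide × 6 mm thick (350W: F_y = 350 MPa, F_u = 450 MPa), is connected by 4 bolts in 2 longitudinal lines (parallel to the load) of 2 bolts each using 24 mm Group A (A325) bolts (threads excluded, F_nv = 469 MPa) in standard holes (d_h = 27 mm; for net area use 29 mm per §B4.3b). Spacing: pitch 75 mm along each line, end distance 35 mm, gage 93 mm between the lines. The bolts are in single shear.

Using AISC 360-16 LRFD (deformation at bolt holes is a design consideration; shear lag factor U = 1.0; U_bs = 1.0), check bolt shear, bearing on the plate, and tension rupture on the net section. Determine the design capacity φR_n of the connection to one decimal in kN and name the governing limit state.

Bolt shear: A_b = π(24)²/4 = 452.39 mm². φR_n = 0.75 × 469 × 452.39 × 4 × 1 = 636.5 kN.
Bearing (6 mm plate, F_u = 450 MPa): end bolts L_c = 35 − 27/2 = 21.5, R_n = min(1.2×21.5×6×450, 2.4×24×6×450) = 69.66 kN/bolt; interior L_c = 75 − 27 = 48, R_n = 155.52 kN/bolt. φR_n = 0.75 × (2×69.66 + 2×155.52) = 337.8 kN.
Tension rupture (net): A_n = (204 − 2×29)×6 = 876 mm² (U = 1.0, A_e = A_n). φR_n = 0.75 × 450 × 876 = 295.7 kN.
Governing: min(636.5, 337.8, 295.7) = 295.7 kN → net-section rupture.

295.7 kN (net-section rupture governs)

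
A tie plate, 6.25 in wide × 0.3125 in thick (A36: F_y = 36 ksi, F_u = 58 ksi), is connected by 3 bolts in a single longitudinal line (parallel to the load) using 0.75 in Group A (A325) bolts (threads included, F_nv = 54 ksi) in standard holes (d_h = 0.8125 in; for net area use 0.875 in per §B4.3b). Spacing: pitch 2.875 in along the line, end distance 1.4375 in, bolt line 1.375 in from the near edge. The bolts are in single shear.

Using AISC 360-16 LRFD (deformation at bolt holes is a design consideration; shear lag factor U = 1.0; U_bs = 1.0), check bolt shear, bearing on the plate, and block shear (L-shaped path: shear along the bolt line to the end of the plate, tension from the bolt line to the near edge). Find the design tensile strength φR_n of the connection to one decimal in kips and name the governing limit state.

Bolt shear: A_b = π(0.75)²/4 = 0.44179 in². φR_n = 0.75 × 54 × 0.44179 × 3 × 1 = 53.7 kips.
Bearing (0.3125 in plate, F_u = 58 ksi): end bolts L_c = 1.4375 − 0.8125/2 = 1.03125, R_n = min(1.2×1.03125×0.3125×58, 2.4×0.75×0.3125×58) = 22.43 kips/bolt; interior L_c = 2.875 − 0.8125 = 2.0625, R_n = 32.625 kips/bolt. φR_n = 0.75 × (1×22.43 + 2×32.625) = 65.8 kips.
Block shear: shear path 1×[1.4375+2×2.875] = 1×7.1875 in, A_gv = 2.2461, A_nv = 1×(7.1875 − 2.5×0.875)×0.3125 = 1.5625 in²; tension to near edge: (1.375 − 0.5×0.875)×0.3125 = 0.29297 in². R_n = min(0.6×58×1.5625, 0.6×36×2.2461) + 1.0×58×0.29297 = min(54.375, 48.516) + 16.992 = 65.508 kips. φR_n = 0.75 × 65.508 = 49.1 kips.
Governing: min(53.7, 65.8, 49.1) = 49.1 kips → block shear.

49.1 kips (block shear governs)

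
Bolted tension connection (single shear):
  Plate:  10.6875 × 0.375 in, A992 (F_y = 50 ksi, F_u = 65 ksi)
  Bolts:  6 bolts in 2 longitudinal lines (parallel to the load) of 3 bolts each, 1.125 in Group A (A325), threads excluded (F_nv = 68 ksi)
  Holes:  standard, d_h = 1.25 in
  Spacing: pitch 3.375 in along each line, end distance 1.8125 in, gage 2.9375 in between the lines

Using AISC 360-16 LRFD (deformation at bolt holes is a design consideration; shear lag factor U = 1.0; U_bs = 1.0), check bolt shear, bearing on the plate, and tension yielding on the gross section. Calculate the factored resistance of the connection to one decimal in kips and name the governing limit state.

Bolt shear: A_b = π(1.125)²/4 = 0.99402 in². φR_n = 0.75 × 68 × 0.99402 × 6 × 1 = 304.2 kips.
Bearing (0.375 in plate, F_u = 65 ksi): end bolts L_c = 1.8125 − 1.25/2 = 1.1875, R_n = min(1.2×1.1875×0.375×65, 2.4×1.125×0.375×65) = 34.734 kips/bolt; interior L_c = 3.375 − 1.25 = 2.125, R_n = 62.156 kips/bolt. φR_n = 0.75 × (2×34.734 + 4×62.156) = 238.6 kips.
Tension yield (gross): A_g = 10.6875×0.375 = 4.0078 in². φR_n = 0.90 × 50 × 4.0078 = 180.4 kips.
Governing: min(304.2, 238.6, 180.4) = 180.4 kips → gross-section yield.

180.4 kips (gross-section yield governs)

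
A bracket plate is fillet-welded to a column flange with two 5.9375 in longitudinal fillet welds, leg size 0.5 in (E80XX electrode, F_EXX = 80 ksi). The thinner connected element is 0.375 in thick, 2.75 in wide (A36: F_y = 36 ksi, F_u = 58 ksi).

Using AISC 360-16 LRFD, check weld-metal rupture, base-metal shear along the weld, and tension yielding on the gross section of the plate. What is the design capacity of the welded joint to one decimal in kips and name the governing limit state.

Weld metal: throat = 0.707×0.5 = 0.3535 in, L = 2×5.9375 = 11.875 in. φR_n = 0.75 × 0.6 × 80 × 0.3535 × 11.875 = 151.1 kips.
Base metal shear (0.375 in plate): yield φR_n = 1.0×0.6×36×0.375×11.875 = 96.2 kips; rupture φR_n = 0.75×0.6×58×0.375×11.875 = 116.2 kips; take 96.2 kips (yield).
Tension yield (gross): A_g = 2.75×0.375 = 1.0313 in². φR_n = 0.90 × 36 × 1.0313 = 33.4 kips.
Governing: min(151.1, 96.2, 33.4) = 33.4 kips → gross-section yield.

33.4 kips (gross-section yield governs)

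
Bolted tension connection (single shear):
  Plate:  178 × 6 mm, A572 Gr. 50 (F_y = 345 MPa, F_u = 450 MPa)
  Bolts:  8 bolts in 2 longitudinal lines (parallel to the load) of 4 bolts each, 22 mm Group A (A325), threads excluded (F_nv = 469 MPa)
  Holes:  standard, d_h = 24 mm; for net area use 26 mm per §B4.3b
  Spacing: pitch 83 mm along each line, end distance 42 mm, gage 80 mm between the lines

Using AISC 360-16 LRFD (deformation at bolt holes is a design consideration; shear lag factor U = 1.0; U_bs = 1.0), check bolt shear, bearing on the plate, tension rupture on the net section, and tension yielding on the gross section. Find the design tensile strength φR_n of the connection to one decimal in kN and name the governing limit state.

Bolt shear: A_b = π(22)²/4 = 380.13 mm². φR_n = 0.75 × 469 × 380.13 × 8 × 1 = 1069.7 kN.
Bearing (6 mm plate, F_u = 450 MPa): end bolts L_c = 42 − 24/2 = 30, R_n = min(1.2×30×6×450, 2.4×22×6×450) = 97.2 kN/bolt; interior L_c = 83 − 24 = 59, R_n = 142.56 kN/bolt. φR_n = 0.75 × (2×97.2 + 6×142.56) = 787.3 kN.
Tension rupture (net): A_n = (178 − 2×26)×6 = 756 mm² (U = 1.0, A_e = A_n). φR_n = 0.75 × 450 × 756 = 255.2 kN.
Tension yield (gross): A_g = 178×6 = 1068 mm². φR_n = 0.90 × 345 × 1068 = 331.6 kN.
Governing: min(1069.7, 787.3, 255.2, 331.6) = 255.2 kN → net-section rupture.

255.2 kN (net-section rupture governs)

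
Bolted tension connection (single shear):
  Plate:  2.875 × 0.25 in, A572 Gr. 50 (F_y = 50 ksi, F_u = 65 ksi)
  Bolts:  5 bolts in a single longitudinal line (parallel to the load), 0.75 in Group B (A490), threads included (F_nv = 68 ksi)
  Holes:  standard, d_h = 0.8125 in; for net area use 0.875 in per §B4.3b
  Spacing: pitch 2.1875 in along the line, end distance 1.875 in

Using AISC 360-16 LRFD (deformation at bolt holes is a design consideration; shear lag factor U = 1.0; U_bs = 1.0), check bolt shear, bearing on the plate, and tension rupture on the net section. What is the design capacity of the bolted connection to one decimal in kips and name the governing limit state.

24.4 kips (net-section rupture governs)

Bolt shear: A_b = π(0.75)²/4 = 0.44179 in². φR_n = 0.75 × 68 × 0.44179 × 5 × 1 = 112.7 kips.
Bearing (0.25 in plate, F_u = 65 ksi): end bolts L_c = 1.875 − 0.8125/2 = 1.46875, R_n = min(1.2×1.46875×0.25×65, 2.4×0.75×0.25×65) = 28.641 kips/bolt; interior L_c = 2.1875 − 0.8125 = 1.375, R_n = 26.813 kips/bolt. φR_n = 0.75 × (1×28.641 + 4×26.813) = 101.9 kips.
Tension rupture (net): A_n = (2.875 − 1×0.875)×0.25 = 0.5 in² (U = 1.0, A_e = A_n). φR_n = 0.75 × 65 × 0.5 = 24.4 kips.
Governing: min(112.7, 101.9, 24.4) = 24.4 kips → net-section rupture.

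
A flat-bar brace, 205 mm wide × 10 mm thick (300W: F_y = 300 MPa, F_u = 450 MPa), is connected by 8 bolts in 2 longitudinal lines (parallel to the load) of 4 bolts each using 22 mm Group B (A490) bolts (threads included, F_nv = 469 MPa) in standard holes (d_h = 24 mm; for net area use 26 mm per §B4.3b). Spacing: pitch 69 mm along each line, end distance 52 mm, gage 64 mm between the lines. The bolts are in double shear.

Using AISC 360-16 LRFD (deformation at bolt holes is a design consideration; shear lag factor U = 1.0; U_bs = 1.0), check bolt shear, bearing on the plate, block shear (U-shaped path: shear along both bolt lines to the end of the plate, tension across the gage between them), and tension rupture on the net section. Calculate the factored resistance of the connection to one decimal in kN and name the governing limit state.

Bolt shear: A_b = π(22)²/4 = 380.13 mm². φR_n = 0.75 × 469 × 380.13 × 8 × 2 = 2139.4 kN.
Bearing (10 mm plate, F_u = 450 MPa): end bolts L_c = 52 − 24/2 = 40, R_n = min(1.2×40×10×450, 2.4×22×10×450) = 216 kN/bolt; interior L_c = 69 − 24 = 45, R_n = 237.6 kN/bolt. φR_n = 0.75 × (2×216 + 6×237.6) = 1393.2 kN.
Block shear: shear path 2×[52+3×69] = 2×259 mm, A_gv = 5180, A_nv = 2×(259 − 3.5×26)×10 = 3360 mm²; tension across gage: (64 − 1×26)×10 = 380 mm². R_n = min(0.6×450×3360, 0.6×300×5180) + 1.0×450×380 = min(907.2, 932.4) + 171 = 1078.2 kN. φR_n = 0.75 × 1078.2 = 808.7 kN.
Tension rupture (net): A_n = (205 − 2×26)×10 = 1530 mm² (U = 1.0, A_e = A_n). φR_n = 0.75 × 450 × 1530 = 516.4 kN.
Governing: min(2139.4, 1393.2, 808.7, 516.4) = 516.4 kN → net-section rupture.

516.4 kN (net-section rupture governs)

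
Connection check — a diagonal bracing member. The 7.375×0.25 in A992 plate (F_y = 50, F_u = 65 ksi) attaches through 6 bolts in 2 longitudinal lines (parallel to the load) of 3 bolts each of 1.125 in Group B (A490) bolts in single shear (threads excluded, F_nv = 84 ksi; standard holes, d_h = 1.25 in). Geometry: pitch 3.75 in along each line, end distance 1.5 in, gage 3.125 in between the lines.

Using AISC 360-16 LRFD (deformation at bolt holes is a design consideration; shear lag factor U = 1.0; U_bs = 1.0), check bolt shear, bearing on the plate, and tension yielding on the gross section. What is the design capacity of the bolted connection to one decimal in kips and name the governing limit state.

Bolt shear: A_b = π(1.125)²/4 = 0.99402 in². φR_n = 0.75 × 84 × 0.99402 × 6 × 1 = 375.7 kips.
Bearing (0.25 in plate, F_u = 65 ksi): end bolts L_c = 1.5 − 1.25/2 = 0.875, R_n = min(1.2×0.875×0.25×65, 2.4×1.125×0.25×65) = 17.063 kips/bolt; interior L_c = 3.75 − 1.25 = 2.5, R_n = 43.875 kips/bolt. φR_n = 0.75 × (2×17.063 + 4×43.875) = 157.2 kips.
Tension yield (gross): A_g = 7.375×0.25 = 1.8438 in². φR_n = 0.90 × 50 × 1.8438 = 83.0 kips.
Governing: min(375.7, 157.2, 83.0) = 83.0 kips → gross-section yield.

83.0 kips (gross-section yield governs)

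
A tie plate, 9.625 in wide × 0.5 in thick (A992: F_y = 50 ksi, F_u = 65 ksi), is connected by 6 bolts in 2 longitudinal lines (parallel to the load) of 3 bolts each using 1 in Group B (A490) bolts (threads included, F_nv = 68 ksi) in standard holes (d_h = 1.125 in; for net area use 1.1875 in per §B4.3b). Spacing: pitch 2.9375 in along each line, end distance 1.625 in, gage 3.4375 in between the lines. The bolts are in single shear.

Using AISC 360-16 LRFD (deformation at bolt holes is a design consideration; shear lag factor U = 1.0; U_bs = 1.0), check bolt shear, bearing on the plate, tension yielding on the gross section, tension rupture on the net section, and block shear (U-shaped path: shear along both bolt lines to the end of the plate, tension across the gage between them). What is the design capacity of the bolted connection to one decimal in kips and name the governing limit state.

176.7 kips (net-section rupture governs)

Bolt shear: A_b = π(1)²/4 = 0.7854 in². φR_n = 0.75 × 68 × 0.7854 × 6 × 1 = 240.3 kips.
Bearing (0.5 in plate, F_u = 65 ksi): end bolts L_c = 1.625 − 1.125/2 = 1.0625, R_n = min(1.2×1.0625×0.5×65, 2.4×1×0.5×65) = 41.438 kips/bolt; interior L_c = 2.9375 − 1.125 = 1.8125, R_n = 70.688 kips/bolt. φR_n = 0.75 × (2×41.438 + 4×70.688) = 274.2 kips.
Tension yield (gross): A_g = 9.625×0.5 = 4.8125 in². φR_n = 0.90 × 50 × 4.8125 = 216.6 kips.
Tension rupture (net): A_n = (9.625 − 2×1.1875)×0.5 = 3.625 in² (U = 1.0, A_e = A_n). φR_n = 0.75 × 65 × 3.625 = 176.7 kips.
Block shear: shear path 2×[1.625+2×2.9375] = 2×7.5 in, A_gv = 7.5, A_nv = 2×(7.5 − 2.5×1.1875)×0.5 = 4.5313 in²; tension across gage: (3.4375 − 1×1.1875)×0.5 = 1.125 in². R_n = min(0.6×65×4.5313, 0.6×50×7.5) + 1.0×65×1.125 = min(176.72, 225) + 73.125 = 249.85 kips. φR_n = 0.75 × 249.85 = 187.4 kips.
Governing: min(240.3, 274.2, 216.6, 176.7, 187.4) = 176.7 kips → net-section rupture.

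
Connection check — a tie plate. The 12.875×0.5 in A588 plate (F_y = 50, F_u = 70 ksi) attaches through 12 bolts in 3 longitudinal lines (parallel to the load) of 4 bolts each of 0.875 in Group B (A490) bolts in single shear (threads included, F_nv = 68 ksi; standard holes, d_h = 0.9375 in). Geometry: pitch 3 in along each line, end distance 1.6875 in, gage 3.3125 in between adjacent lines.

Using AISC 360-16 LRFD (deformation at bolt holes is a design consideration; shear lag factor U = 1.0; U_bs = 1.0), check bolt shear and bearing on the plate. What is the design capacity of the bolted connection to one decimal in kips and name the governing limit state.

368.0 kips (bolt shear governs)

Bolt shear: A_b = π(0.875)²/4 = 0.60132 in². φR_n = 0.75 × 68 × 0.60132 × 12 × 1 = 368.0 kips.
Bearing (0.5 in plate, F_u = 70 ksi): end bolts L_c = 1.6875 − 0.9375/2 = 1.21875, R_n = min(1.2×1.21875×0.5×70, 2.4×0.875×0.5×70) = 51.188 kips/bolt; interior L_c = 3 − 0.9375 = 2.0625, R_n = 73.5 kips/bolt. φR_n = 0.75 × (3×51.188 + 9×73.5) = 611.3 kips.
Governing: min(368.0, 611.3) = 368.0 kips → bolt shear.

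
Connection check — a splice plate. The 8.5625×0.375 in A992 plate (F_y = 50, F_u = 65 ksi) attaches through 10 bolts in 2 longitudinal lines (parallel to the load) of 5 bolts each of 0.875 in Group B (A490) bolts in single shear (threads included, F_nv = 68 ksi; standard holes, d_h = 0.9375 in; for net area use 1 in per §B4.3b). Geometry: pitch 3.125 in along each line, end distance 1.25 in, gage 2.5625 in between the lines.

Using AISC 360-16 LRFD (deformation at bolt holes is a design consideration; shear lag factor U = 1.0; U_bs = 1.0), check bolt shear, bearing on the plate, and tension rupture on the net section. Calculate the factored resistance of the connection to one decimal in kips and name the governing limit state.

Bolt shear: A_b = π(0.875)²/4 = 0.60132 in². φR_n = 0.75 × 68 × 0.60132 × 10 × 1 = 306.7 kips.
Bearing (0.375 in plate, F_u = 65 ksi): end bolts L_c = 1.25 − 0.9375/2 = 0.78125, R_n = min(1.2×0.78125×0.375×65, 2.4×0.875×0.375×65) = 22.852 kips/bolt; interior L_c = 3.125 − 0.9375 = 2.1875, R_n = 51.188 kips/bolt. φR_n = 0.75 × (2×22.852 + 8×51.188) = 341.4 kips.
Tension rupture (net): A_n = (8.5625 − 2×1)×0.375 = 2.4609 in² (U = 1.0, A_e = A_n). φR_n = 0.75 × 65 × 2.4609 = 120.0 kips.
Governing: min(306.7, 341.4, 120.0) = 120.0 kips → net-section rupture.

120.0 kips (net-section rupture governs)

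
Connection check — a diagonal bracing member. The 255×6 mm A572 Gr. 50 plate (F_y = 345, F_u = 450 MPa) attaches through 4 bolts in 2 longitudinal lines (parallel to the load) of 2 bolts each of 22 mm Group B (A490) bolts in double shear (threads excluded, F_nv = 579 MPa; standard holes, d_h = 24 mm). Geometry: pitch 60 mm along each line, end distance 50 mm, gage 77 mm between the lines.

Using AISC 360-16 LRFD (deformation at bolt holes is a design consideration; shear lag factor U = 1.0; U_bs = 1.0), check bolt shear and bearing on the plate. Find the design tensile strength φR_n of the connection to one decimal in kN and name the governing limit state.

359.6 kN (bearing governs)

Bolt shear: A_b = π(22)²/4 = 380.13 mm². φR_n = 0.75 × 579 × 380.13 × 4 × 2 = 1320.6 kN.
Bearing (6 mm plate, F_u = 450 MPa): end bolts L_c = 50 − 24/2 = 38, R_n = min(1.2×38×6×450, 2.4×22×6×450) = 123.12 kN/bolt; interior L_c = 60 − 24 = 36, R_n = 116.64 kN/bolt. φR_n = 0.75 × (2×123.12 + 2×116.64) = 359.6 kN.
Governing: min(1320.6, 359.6) = 359.6 kN → bearing.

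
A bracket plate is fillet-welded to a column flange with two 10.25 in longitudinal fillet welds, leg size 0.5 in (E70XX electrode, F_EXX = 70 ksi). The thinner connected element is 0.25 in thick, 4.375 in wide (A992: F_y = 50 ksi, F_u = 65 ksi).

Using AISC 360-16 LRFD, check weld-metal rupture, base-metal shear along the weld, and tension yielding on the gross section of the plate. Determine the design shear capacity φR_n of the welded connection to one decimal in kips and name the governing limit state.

Weld metal: throat = 0.707×0.5 = 0.3535 in, L = 2×10.25 = 20.5 in. φR_n = 0.75 × 0.6 × 70 × 0.3535 × 20.5 = 228.3 kips.
Base metal shear (0.25 in plate): yield φR_n = 1.0×0.6×50×0.25×20.5 = 153.8 kips; rupture φR_n = 0.75×0.6×65×0.25×20.5 = 149.9 kips; take 149.9 kips (rupture).
Tension yield (gross): A_g = 4.375×0.25 = 1.0938 in². φR_n = 0.90 × 50 × 1.0938 = 49.2 kips.
Governing: min(228.3, 149.9, 49.2) = 49.2 kips → gross-section yield.

49.2 kips (gross-section yield governs)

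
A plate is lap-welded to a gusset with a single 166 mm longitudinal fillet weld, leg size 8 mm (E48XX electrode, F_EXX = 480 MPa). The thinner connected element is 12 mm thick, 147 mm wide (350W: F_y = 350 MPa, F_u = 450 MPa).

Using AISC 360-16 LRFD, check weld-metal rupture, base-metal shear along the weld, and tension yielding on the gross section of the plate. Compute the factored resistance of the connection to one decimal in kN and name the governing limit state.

Weld metal: throat = 0.707×8 = 5.656 mm, L = 166 mm. φR_n = 0.75 × 0.6 × 480 × 5.656 × 166 = 202.8 kN.
Base metal shear (12 mm plate): yield φR_n = 1.0×0.6×350×12×166 = 418.3 kN; rupture φR_n = 0.75×0.6×450×12×166 = 403.4 kN; take 403.4 kN (rupture).
Tension yield (gross): A_g = 147×12 = 1764 mm². φR_n = 0.90 × 350 × 1764 = 555.7 kN.
Governing: min(202.8, 403.4, 555.7) = 202.8 kN → weld metal.

202.8 kN (weld metal governs)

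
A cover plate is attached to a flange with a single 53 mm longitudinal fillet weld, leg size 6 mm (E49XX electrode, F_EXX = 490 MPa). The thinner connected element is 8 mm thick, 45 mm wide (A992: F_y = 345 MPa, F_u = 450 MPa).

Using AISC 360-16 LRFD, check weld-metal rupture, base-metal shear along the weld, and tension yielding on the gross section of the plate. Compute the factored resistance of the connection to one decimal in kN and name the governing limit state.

Weld metal: throat = 0.707×6 = 4.242 mm, L = 53 mm. φR_n = 0.75 × 0.6 × 490 × 4.242 × 53 = 49.6 kN.
Base metal shear (8 mm plate): yield φR_n = 1.0×0.6×345×8×53 = 87.8 kN; rupture φR_n = 0.75×0.6×450×8×53 = 85.9 kN; take 85.9 kN (rupture).
Tension yield (gross): A_g = 45×8 = 360 mm². φR_n = 0.90 × 345 × 360 = 111.8 kN.
Governing: min(49.6, 85.9, 111.8) = 49.6 kN → weld metal.

49.6 kN (weld metal governs)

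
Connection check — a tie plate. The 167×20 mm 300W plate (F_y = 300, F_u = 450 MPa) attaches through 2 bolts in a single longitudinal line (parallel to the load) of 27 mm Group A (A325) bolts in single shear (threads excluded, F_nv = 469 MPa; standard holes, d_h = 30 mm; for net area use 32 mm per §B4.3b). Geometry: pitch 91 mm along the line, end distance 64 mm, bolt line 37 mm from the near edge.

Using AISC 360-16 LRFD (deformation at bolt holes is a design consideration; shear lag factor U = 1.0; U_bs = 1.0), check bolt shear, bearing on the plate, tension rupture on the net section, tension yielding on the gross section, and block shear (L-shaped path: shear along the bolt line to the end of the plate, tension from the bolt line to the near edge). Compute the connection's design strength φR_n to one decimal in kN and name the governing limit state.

Bolt shear: A_b = π(27)²/4 = 572.56 mm². φR_n = 0.75 × 469 × 572.56 × 2 × 1 = 402.8 kN.
Bearing (20 mm plate, F_u = 450 MPa): end bolts L_c = 64 − 30/2 = 49, R_n = min(1.2×49×20×450, 2.4×27×20×450) = 529.2 kN/bolt; interior L_c = 91 − 30 = 61, R_n = 583.2 kN/bolt. φR_n = 0.75 × (1×529.2 + 1×583.2) = 834.3 kN.
Tension rupture (net): A_n = (167 − 1×32)×20 = 2700 mm² (U = 1.0, A_e = A_n). φR_n = 0.75 × 450 × 2700 = 911.3 kN.
Tension yield (gross): A_g = 167×20 = 3340 mm². φR_n = 0.90 × 300 × 3340 = 901.8 kN.
Block shear: shear path 1×[64+1×91] = 1×155 mm, A_gv = 3100, A_nv = 1×(155 − 1.5×32)×20 = 2140 mm²; tension to near edge: (37 − 0.5×32)×20 = 420 mm². R_n = min(0.6×450×2140, 0.6×300×3100) + 1.0×450×420 = min(577.8, 558) + 189 = 747 kN. φR_n = 0.75 × 747 = 560.3 kN.
Governing: min(402.8, 834.3, 911.3, 901.8, 560.3) = 402.8 kN → bolt shear.

402.8 kN (bolt shear governs)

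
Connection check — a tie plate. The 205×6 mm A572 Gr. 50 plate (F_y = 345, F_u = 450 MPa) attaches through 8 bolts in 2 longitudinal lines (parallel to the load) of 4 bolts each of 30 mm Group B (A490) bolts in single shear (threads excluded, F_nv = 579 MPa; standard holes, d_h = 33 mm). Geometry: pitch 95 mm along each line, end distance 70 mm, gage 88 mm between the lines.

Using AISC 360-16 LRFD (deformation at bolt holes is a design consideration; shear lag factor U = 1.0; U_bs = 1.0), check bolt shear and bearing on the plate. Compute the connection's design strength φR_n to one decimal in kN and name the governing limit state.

1134.8 kN (bearing governs)

Bolt shear: A_b = π(30)²/4 = 706.86 mm². φR_n = 0.75 × 579 × 706.86 × 8 × 1 = 2455.6 kN.
Bearing (6 mm plate, F_u = 450 MPa): end bolts L_c = 70 − 33/2 = 53.5, R_n = min(1.2×53.5×6×450, 2.4×30×6×450) = 173.34 kN/bolt; interior L_c = 95 − 33 = 62, R_n = 194.4 kN/bolt. φR_n = 0.75 × (2×173.34 + 6×194.4) = 1134.8 kN.
Governing: min(2455.6, 1134.8) = 1134.8 kN → bearing.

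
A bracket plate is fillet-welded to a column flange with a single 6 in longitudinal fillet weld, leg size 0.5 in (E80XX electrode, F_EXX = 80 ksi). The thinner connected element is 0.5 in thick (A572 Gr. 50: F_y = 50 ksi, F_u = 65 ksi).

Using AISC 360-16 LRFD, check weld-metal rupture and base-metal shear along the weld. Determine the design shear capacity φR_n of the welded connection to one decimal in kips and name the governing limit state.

76.4 kips (weld metal governs)

Weld metal: throat = 0.707×0.5 = 0.3535 in, L = 6 in. φR_n = 0.75 × 0.6 × 80 × 0.3535 × 6 = 76.4 kips.
Base metal shear (0.5 in plate): yield φR_n = 1.0×0.6×50×0.5×6 = 90.0 kips; rupture φR_n = 0.75×0.6×65×0.5×6 = 87.8 kips; take 87.8 kips (rupture).
Governing: min(76.4, 87.8) = 76.4 kips → weld metal.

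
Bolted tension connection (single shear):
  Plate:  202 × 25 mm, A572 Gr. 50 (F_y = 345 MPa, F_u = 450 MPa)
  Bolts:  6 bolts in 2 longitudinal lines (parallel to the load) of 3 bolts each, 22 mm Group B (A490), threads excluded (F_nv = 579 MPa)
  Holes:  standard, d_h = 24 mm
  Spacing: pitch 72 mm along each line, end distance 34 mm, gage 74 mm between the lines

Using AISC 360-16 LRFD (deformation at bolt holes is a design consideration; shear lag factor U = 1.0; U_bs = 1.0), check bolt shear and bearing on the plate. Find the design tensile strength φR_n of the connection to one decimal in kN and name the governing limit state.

Bolt shear: A_b = π(22)²/4 = 380.13 mm². φR_n = 0.75 × 579 × 380.13 × 6 × 1 = 990.4 kN.
Bearing (25 mm plate, F_u = 450 MPa): end bolts L_c = 34 − 24/2 = 22, R_n = min(1.2×22×25×450, 2.4×22×25×450) = 297 kN/bolt; interior L_c = 72 − 24 = 48, R_n = 594 kN/bolt. φR_n = 0.75 × (2×297 + 4×594) = 2227.5 kN.
Governing: min(990.4, 2227.5) = 990.4 kN → bolt shear.

990.4 kN (bolt shear governs)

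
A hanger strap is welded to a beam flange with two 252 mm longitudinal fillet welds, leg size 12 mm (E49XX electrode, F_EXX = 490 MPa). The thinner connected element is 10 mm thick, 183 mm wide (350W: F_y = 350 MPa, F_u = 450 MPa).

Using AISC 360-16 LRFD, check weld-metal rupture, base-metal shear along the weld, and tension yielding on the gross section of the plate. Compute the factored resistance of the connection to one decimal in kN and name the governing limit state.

Weld metal: throat = 0.707×12 = 8.484 mm, L = 2×252 = 504 mm. φR_n = 0.75 × 0.6 × 490 × 8.484 × 504 = 942.8 kN.
Base metal shear (10 mm plate): yield φR_n = 1.0×0.6×350×10×504 = 1058.4 kN; rupture φR_n = 0.75×0.6×450×10×504 = 1020.6 kN; take 1020.6 kN (rupture).
Tension yield (gross): A_g = 183×10 = 1830 mm². φR_n = 0.90 × 350 × 1830 = 576.5 kN.
Governing: min(942.8, 1020.6, 576.5) = 576.5 kN → gross-section yield.

576.5 kN (gross-section yield governs)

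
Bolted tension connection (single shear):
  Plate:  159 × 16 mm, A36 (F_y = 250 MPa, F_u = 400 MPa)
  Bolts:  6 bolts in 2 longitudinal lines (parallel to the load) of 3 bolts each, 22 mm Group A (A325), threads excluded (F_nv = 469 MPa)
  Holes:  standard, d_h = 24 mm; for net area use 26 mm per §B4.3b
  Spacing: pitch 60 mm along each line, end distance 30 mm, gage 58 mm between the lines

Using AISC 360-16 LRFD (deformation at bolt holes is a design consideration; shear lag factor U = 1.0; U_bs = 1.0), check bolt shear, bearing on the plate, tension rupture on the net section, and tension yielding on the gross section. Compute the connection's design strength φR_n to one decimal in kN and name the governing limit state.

Bolt shear: A_b = π(22)²/4 = 380.13 mm². φR_n = 0.75 × 469 × 380.13 × 6 × 1 = 802.3 kN.
Bearing (16 mm plate, F_u = 400 MPa): end bolts L_c = 30 − 24/2 = 18, R_n = min(1.2×18×16×400, 2.4×22×16×400) = 138.24 kN/bolt; interior L_c = 60 − 24 = 36, R_n = 276.48 kN/bolt. φR_n = 0.75 × (2×138.24 + 4×276.48) = 1036.8 kN.
Tension rupture (net): A_n = (159 − 2×26)×16 = 1712 mm² (U = 1.0, A_e = A_n). φR_n = 0.75 × 400 × 1712 = 513.6 kN.
Tension yield (gross): A_g = 159×16 = 2544 mm². φR_n = 0.90 × 250 × 2544 = 572.4 kN.
Governing: min(802.3, 1036.8, 513.6, 572.4) = 513.6 kN → net-section rupture.

513.6 kN (net-section rupture governs)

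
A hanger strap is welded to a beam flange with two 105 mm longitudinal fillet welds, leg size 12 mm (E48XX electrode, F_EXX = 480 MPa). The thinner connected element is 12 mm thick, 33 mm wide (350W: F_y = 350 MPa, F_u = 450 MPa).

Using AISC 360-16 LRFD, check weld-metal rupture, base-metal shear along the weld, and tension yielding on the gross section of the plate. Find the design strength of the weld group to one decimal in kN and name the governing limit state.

Weld metal: throat = 0.707×12 = 8.484 mm, L = 2×105 = 210 mm. φR_n = 0.75 × 0.6 × 480 × 8.484 × 210 = 384.8 kN.
Base metal shear (12 mm plate): yield φR_n = 1.0×0.6×350×12×210 = 529.2 kN; rupture φR_n = 0.75×0.6×450×12×210 = 510.3 kN; take 510.3 kN (rupture).
Tension yield (gross): A_g = 33×12 = 396 mm². φR_n = 0.90 × 350 × 396 = 124.7 kN.
Governing: min(384.8, 510.3, 124.7) = 124.7 kN → gross-section yield.

124.7 kN (gross-section yield governs)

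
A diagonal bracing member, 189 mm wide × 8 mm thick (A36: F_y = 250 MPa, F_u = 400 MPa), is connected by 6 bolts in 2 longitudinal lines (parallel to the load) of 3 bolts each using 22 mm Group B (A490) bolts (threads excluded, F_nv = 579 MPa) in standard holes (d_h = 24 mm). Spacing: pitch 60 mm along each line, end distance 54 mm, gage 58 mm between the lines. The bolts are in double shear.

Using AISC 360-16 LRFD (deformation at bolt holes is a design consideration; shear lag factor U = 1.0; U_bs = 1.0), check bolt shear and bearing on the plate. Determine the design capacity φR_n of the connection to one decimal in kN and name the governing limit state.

656.6 kN (bearing governs)

Bolt shear: A_b = π(22)²/4 = 380.13 mm². φR_n = 0.75 × 579 × 380.13 × 6 × 2 = 1980.9 kN.
Bearing (8 mm plate, F_u = 400 MPa): end bolts L_c = 54 − 24/2 = 42, R_n = min(1.2×42×8×400, 2.4×22×8×400) = 161.28 kN/bolt; interior L_c = 60 − 24 = 36, R_n = 138.24 kN/bolt. φR_n = 0.75 × (2×161.28 + 4×138.24) = 656.6 kN.
Governing: min(1980.9, 656.6) = 656.6 kN → bearing.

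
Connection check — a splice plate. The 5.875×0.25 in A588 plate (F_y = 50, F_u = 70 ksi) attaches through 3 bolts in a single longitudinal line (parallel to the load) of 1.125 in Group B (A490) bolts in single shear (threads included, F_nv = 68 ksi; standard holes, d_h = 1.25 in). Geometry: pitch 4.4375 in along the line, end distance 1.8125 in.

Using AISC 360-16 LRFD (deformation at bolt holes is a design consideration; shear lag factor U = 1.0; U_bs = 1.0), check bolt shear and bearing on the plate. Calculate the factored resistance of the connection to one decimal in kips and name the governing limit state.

Bolt shear: A_b = π(1.125)²/4 = 0.99402 in². φR_n = 0.75 × 68 × 0.99402 × 3 × 1 = 152.1 kips.
Bearing (0.25 in plate, F_u = 70 ksi): end bolts L_c = 1.8125 − 1.25/2 = 1.1875, R_n = min(1.2×1.1875×0.25×70, 2.4×1.125×0.25×70) = 24.938 kips/bolt; interior L_c = 4.4375 − 1.25 = 3.1875, R_n = 47.25 kips/bolt. φR_n = 0.75 × (1×24.938 + 2×47.25) = 89.6 kips.
Governing: min(152.1, 89.6) = 89.6 kips → bearing.

89.6 kips (bearing governs)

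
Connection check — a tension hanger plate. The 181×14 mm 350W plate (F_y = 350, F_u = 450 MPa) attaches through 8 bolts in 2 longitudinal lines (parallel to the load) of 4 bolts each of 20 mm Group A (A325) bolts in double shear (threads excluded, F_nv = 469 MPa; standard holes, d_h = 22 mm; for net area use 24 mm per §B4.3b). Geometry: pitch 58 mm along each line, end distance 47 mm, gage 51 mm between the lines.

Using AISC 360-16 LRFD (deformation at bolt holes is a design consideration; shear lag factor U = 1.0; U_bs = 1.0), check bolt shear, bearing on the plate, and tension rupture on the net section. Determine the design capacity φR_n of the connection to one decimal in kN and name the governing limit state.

628.4 kN (net-section rupture governs)

Bolt shear: A_b = π(20)²/4 = 314.16 mm². φR_n = 0.75 × 469 × 314.16 × 8 × 2 = 1768.1 kN.
Bearing (14 mm plate, F_u = 450 MPa): end bolts L_c = 47 − 22/2 = 36, R_n = min(1.2×36×14×450, 2.4×20×14×450) = 272.16 kN/bolt; interior L_c = 58 − 22 = 36, R_n = 272.16 kN/bolt. φR_n = 0.75 × (2×272.16 + 6×272.16) = 1633.0 kN.
Tension rupture (net): A_n = (181 − 2×24)×14 = 1862 mm² (U = 1.0, A_e = A_n). φR_n = 0.75 × 450 × 1862 = 628.4 kN.
Governing: min(1768.1, 1633.0, 628.4) = 628.4 kN → net-section rupture.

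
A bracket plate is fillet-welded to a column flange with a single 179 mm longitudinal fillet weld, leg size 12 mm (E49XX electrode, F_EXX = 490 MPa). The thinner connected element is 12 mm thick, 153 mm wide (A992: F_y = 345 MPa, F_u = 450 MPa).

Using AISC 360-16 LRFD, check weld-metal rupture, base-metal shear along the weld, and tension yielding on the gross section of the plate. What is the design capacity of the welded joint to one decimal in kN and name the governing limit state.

334.9 kN (weld metal governs)

Weld metal: throat = 0.707×12 = 8.484 mm, L = 179 mm. φR_n = 0.75 × 0.6 × 490 × 8.484 × 179 = 334.9 kN.
Base metal shear (12 mm plate): yield φR_n = 1.0×0.6×345×12×179 = 444.6 kN; rupture φR_n = 0.75×0.6×450×12×179 = 435.0 kN; take 435.0 kN (rupture).
Tension yield (gross): A_g = 153×12 = 1836 mm². φR_n = 0.90 × 345 × 1836 = 570.1 kN.
Governing: min(334.9, 435.0, 570.1) = 334.9 kN → weld metal.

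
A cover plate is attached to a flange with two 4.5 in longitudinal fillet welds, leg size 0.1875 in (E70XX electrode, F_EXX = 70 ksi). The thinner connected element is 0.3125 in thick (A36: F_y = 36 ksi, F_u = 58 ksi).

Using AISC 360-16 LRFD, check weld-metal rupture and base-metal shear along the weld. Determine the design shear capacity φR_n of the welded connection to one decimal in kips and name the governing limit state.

37.6 kips (weld metal governs)

Weld metal: throat = 0.707×0.1875 = 0.13256 in, L = 2×4.5 = 9 in. φR_n = 0.75 × 0.6 × 70 × 0.13256 × 9 = 37.6 kips.
Base metal shear (0.3125 in plate): yield φR_n = 1.0×0.6×36×0.3125×9 = 60.8 kips; rupture φR_n = 0.75×0.6×58×0.3125×9 = 73.4 kips; take 60.8 kips (yield).
Governing: min(37.6, 60.8) = 37.6 kips → weld metal.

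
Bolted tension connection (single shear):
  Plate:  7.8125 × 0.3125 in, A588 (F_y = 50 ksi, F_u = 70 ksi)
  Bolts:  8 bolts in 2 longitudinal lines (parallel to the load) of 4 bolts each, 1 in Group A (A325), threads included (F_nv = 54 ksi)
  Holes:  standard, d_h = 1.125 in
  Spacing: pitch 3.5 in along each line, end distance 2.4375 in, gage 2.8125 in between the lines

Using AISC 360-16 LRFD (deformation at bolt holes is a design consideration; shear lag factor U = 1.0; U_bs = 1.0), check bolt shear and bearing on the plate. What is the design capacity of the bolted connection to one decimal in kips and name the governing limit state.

Bolt shear: A_b = π(1)²/4 = 0.7854 in². φR_n = 0.75 × 54 × 0.7854 × 8 × 1 = 254.5 kips.
Bearing (0.3125 in plate, F_u = 70 ksi): end bolts L_c = 2.4375 − 1.125/2 = 1.875, R_n = min(1.2×1.875×0.3125×70, 2.4×1×0.3125×70) = 49.219 kips/bolt; interior L_c = 3.5 − 1.125 = 2.375, R_n = 52.5 kips/bolt. φR_n = 0.75 × (2×49.219 + 6×52.5) = 310.1 kips.
Governing: min(254.5, 310.1) = 254.5 kips → bolt shear.

254.5 kips (bolt shear governs)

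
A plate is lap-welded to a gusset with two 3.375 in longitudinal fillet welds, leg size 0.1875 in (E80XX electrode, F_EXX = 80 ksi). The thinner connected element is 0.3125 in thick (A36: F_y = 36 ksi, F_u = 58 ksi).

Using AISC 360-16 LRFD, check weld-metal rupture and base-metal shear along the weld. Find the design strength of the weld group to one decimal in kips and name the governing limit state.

32.2 kips (weld metal governs)

Weld metal: throat = 0.707×0.1875 = 0.13256 in, L = 2×3.375 = 6.75 in. φR_n = 0.75 × 0.6 × 80 × 0.13256 × 6.75 = 32.2 kips.
Base metal shear (0.3125 in plate): yield φR_n = 1.0×0.6×36×0.3125×6.75 = 45.6 kips; rupture φR_n = 0.75×0.6×58×0.3125×6.75 = 55.1 kips; take 45.6 kips (yield).
Governing: min(32.2, 45.6) = 32.2 kips → weld metal.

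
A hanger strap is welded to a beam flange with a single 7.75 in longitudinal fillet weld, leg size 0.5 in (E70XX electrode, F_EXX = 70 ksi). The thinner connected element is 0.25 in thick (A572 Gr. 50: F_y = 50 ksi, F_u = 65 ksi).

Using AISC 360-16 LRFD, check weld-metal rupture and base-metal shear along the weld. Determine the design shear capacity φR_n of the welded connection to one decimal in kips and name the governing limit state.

56.7 kips (base-metal shear governs)

Weld metal: throat = 0.707×0.5 = 0.3535 in, L = 7.75 in. φR_n = 0.75 × 0.6 × 70 × 0.3535 × 7.75 = 86.3 kips.
Base metal shear (0.25 in plate): yield φR_n = 1.0×0.6×50×0.25×7.75 = 58.1 kips; rupture φR_n = 0.75×0.6×65×0.25×7.75 = 56.7 kips; take 56.7 kips (rupture).
Governing: min(86.3, 56.7) = 56.7 kips → base-metal shear.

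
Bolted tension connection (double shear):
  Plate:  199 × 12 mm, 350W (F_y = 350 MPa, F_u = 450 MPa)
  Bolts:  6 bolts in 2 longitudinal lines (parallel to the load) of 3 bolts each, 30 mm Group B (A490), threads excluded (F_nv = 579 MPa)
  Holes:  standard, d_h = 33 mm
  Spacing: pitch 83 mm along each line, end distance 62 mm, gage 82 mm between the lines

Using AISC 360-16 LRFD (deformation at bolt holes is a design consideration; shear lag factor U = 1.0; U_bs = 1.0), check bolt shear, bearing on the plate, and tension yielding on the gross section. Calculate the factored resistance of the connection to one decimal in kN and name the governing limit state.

752.2 kN (gross-section yield governs)

Bolt shear: A_b = π(30)²/4 = 706.86 mm². φR_n = 0.75 × 579 × 706.86 × 6 × 2 = 3683.4 kN.
Bearing (12 mm plate, F_u = 450 MPa): end bolts L_c = 62 − 33/2 = 45.5, R_n = min(1.2×45.5×12×450, 2.4×30×12×450) = 294.84 kN/bolt; interior L_c = 83 − 33 = 50, R_n = 324 kN/bolt. φR_n = 0.75 × (2×294.84 + 4×324) = 1414.3 kN.
Tension yield (gross): A_g = 199×12 = 2388 mm². φR_n = 0.90 × 350 × 2388 = 752.2 kN.
Governing: min(3683.4, 1414.3, 752.2) = 752.2 kN → gross-section yield.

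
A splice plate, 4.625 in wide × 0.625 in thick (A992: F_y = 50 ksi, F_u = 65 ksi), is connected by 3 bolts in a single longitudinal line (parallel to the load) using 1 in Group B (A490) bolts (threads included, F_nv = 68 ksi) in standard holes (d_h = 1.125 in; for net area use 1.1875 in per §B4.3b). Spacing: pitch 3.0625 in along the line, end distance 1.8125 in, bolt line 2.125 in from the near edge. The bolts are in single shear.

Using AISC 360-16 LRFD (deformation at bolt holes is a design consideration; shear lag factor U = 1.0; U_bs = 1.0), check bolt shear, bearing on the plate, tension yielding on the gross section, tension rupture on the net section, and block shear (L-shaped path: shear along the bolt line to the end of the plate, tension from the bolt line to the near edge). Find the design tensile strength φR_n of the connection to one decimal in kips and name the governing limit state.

104.7 kips (net-section rupture governs)

Bolt shear: A_b = π(1)²/4 = 0.7854 in². φR_n = 0.75 × 68 × 0.7854 × 3 × 1 = 120.2 kips.
Bearing (0.625 in plate, F_u = 65 ksi): end bolts L_c = 1.8125 − 1.125/2 = 1.25, R_n = min(1.2×1.25×0.625×65, 2.4×1×0.625×65) = 60.938 kips/bolt; interior L_c = 3.0625 − 1.125 = 1.9375, R_n = 94.453 kips/bolt. φR_n = 0.75 × (1×60.938 + 2×94.453) = 187.4 kips.
Tension yield (gross): A_g = 4.625×0.625 = 2.8906 in². φR_n = 0.90 × 50 × 2.8906 = 130.1 kips.
Tension rupture (net): A_n = (4.625 − 1×1.1875)×0.625 = 2.1484 in² (U = 1.0, A_e = A_n). φR_n = 0.75 × 65 × 2.1484 = 104.7 kips.
Block shear: shear path 1×[1.8125+2×3.0625] = 1×7.9375 in, A_gv = 4.9609, A_nv = 1×(7.9375 − 2.5×1.1875)×0.625 = 3.1055 in²; tension to near edge: (2.125 − 0.5×1.1875)×0.625 = 0.95703 in². R_n = min(0.6×65×3.1055, 0.6×50×4.9609) + 1.0×65×0.95703 = min(121.11, 148.83) + 62.207 = 183.32 kips. φR_n = 0.75 × 183.32 = 137.5 kips.
Governing: min(120.2, 187.4, 130.1, 104.7, 137.5) = 104.7 kips → net-section rupture.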